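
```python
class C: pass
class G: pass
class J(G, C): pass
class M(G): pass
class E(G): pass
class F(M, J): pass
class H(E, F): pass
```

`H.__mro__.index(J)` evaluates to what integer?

L[H] = H + merge(L[E], L[F], [E F])
  take E:  [E G object] + [F M J G C object] + [E F]
  take F:  [G object] + [F M J G C object] + [F]
  take M:  [G object] + [M J G C object]
  take J:  [G object] + [J G C object]
  take G:  [G object] + [G C object]
  take C:  [object] + [C object]
  take object:  [object] + [object]
MRO: H E F M J G C object
J sits at index 4.

4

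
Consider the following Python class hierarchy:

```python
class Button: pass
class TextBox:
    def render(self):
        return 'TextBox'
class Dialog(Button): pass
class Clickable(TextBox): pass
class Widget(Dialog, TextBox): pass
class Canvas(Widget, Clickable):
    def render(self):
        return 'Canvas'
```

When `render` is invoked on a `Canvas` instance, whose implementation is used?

L[Canvas] = Canvas + merge(L[Widget], L[Clickable], [Widget Clickable])
  take Widget:  [Widget Dialog Button TextBox object] + [Clickable TextBox object] + [Widget Clickable]
  take Dialog:  [Dialog Button TextBox object] + [Clickable TextBox object] + [Clickable]
  take Button:  [Button TextBox object] + [Clickable TextBox object] + [Clickable]
  take Clickable:  [TextBox object] + [Clickable TextBox object] + [Clickable]
  take TextBox:  [TextBox object] + [TextBox object]
  take object:  [object] + [object]
MRO: Canvas Widget Dialog Button Clickable TextBox object
render is defined in: Canvas, TextBox. First along the MRO is Canvas.

Canvas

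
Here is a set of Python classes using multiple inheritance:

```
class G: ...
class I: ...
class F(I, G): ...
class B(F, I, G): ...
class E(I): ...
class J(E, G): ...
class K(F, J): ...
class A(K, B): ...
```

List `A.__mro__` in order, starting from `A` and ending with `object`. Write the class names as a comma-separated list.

A, K, B, F, J, E, I, G, object

L[A] = A + merge(L[K], L[B], [K B])
  take K:  [K F J E I G object] + [B F I G object] + [K B]
  take B:  [F J E I G object] + [B F I G object] + [B]
  take F:  [F J E I G object] + [F I G object]
  take J:  [J E I G object] + [I G object]
  take E:  [E I G object] + [I G object]
  take I:  [I G object] + [I G object]
  take G:  [G object] + [G object]
  take object:  [object] + [object]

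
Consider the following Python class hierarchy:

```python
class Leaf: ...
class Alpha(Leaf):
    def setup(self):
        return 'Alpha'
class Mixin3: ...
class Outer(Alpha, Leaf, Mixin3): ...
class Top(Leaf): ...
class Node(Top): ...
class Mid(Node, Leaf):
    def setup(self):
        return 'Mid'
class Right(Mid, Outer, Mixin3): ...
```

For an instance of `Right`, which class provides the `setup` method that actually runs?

Mid

L[Right] = Right + merge(L[Mid], L[Outer], L[Mixin3], [Mid Outer Mixin3])
  take Mid:  [Mid Node Top Leaf object] + [Outer Alpha Leaf Mixin3 object] + [Mixin3 object] + [Mid Outer Mixin3]
  take Node:  [Node Top Leaf object] + [Outer Alpha Leaf Mixin3 object] + [Mixin3 object] + [Outer Mixin3]
  take Top:  [Top Leaf object] + [Outer Alpha Leaf Mixin3 object] + [Mixin3 object] + [Outer Mixin3]
  take Outer:  [Leaf object] + [Outer Alpha Leaf Mixin3 object] + [Mixin3 object] + [Outer Mixin3]
  take Alpha:  [Leaf object] + [Alpha Leaf Mixin3 object] + [Mixin3 object] + [Mixin3]
  take Leaf:  [Leaf object] + [Leaf Mixin3 object] + [Mixin3 object] + [Mixin3]
  take Mixin3:  [object] + [Mixin3 object] + [Mixin3 object] + [Mixin3]
  take object:  [object] + [object] + [object]
MRO: Right Mid Node Top Outer Alpha Leaf Mixin3 object
setup is defined in: Alpha, Mid. First along the MRO is Mid.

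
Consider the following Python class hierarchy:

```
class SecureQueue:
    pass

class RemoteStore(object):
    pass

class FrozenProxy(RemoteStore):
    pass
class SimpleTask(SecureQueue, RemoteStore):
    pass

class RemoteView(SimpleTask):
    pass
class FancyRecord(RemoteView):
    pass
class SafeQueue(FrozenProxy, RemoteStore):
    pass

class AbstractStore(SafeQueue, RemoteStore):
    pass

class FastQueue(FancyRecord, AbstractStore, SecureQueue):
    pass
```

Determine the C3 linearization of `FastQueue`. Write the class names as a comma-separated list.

FastQueue, FancyRecord, RemoteView, SimpleTask, AbstractStore, SecureQueue, SafeQueue, FrozenProxy, RemoteStore, object

L[FastQueue] = FastQueue + merge(L[FancyRecord], L[AbstractStore], L[SecureQueue], [FancyRecord AbstractStore SecureQueue])
  take FancyRecord:  [FancyRecord RemoteView SimpleTask SecureQueue RemoteStore object] + [AbstractStore SafeQueue FrozenProxy RemoteStore object] + [SecureQueue object] + [FancyRecord AbstractStore SecureQueue]
  take RemoteView:  [RemoteView SimpleTask SecureQueue RemoteStore object] + [AbstractStore SafeQueue FrozenProxy RemoteStore object] + [SecureQueue object] + [AbstractStore SecureQueue]
  take SimpleTask:  [SimpleTask SecureQueue RemoteStore object] + [AbstractStore SafeQueue FrozenProxy RemoteStore object] + [SecureQueue object] + [AbstractStore SecureQueue]
  take AbstractStore:  [SecureQueue RemoteStore object] + [AbstractStore SafeQueue FrozenProxy RemoteStore object] + [SecureQueue object] + [AbstractStore SecureQueue]
  take SecureQueue:  [SecureQueue RemoteStore object] + [SafeQueue FrozenProxy RemoteStore object] + [SecureQueue object] + [SecureQueue]
  take SafeQueue:  [RemoteStore object] + [SafeQueue FrozenProxy RemoteStore object] + [object]
  take FrozenProxy:  [RemoteStore object] + [FrozenProxy RemoteStore object] + [object]
  take RemoteStore:  [RemoteStore object] + [RemoteStore object] + [object]
  take object:  [object] + [object] + [object]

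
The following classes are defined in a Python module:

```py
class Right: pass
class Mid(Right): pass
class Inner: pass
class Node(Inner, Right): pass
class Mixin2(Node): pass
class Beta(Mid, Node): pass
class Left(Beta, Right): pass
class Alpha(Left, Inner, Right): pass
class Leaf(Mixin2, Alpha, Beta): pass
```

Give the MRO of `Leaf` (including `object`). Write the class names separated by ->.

L[Leaf] = Leaf + merge(L[Mixin2], L[Alpha], L[Beta], [Mixin2 Alpha Beta])
  take Mixin2:  [Mixin2 Node Inner Right object] + [Alpha Left Beta Mid Node Inner Right object] + [Beta Mid Node Inner Right object] + [Mixin2 Alpha Beta]
  take Alpha:  [Node Inner Right object] + [Alpha Left Beta Mid Node Inner Right object] + [Beta Mid Node Inner Right object] + [Alpha Beta]
  take Left:  [Node Inner Right object] + [Left Beta Mid Node Inner Right object] + [Beta Mid Node Inner Right object] + [Beta]
  take Beta:  [Node Inner Right object] + [Beta Mid Node Inner Right object] + [Beta Mid Node Inner Right object] + [Beta]
  take Mid:  [Node Inner Right object] + [Mid Node Inner Right object] + [Mid Node Inner Right object]
  take Node:  [Node Inner Right object] + [Node Inner Right object] + [Node Inner Right object]
  take Inner:  [Inner Right object] + [Inner Right object] + [Inner Right object]
  take Right:  [Right object] + [Right object] + [Right object]
  take object:  [object] + [object] + [object]

Leaf -> Mixin2 -> Alpha -> Left -> Beta -> Mid -> Node -> Inner -> Right -> object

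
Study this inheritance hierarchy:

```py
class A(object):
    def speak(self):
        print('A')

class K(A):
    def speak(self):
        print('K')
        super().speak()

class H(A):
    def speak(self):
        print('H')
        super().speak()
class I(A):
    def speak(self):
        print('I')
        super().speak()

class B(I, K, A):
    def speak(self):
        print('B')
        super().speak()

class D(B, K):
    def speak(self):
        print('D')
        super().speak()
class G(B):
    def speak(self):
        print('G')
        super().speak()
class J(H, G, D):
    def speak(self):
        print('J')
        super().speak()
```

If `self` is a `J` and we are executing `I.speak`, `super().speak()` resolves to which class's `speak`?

L[J] = J + merge(L[H], L[G], L[D], [H G D])
  take H:  [H A object] + [G B I K A object] + [D B I K A object] + [H G D]
  take G:  [A object] + [G B I K A object] + [D B I K A object] + [G D]
  take D:  [A object] + [B I K A object] + [D B I K A object] + [D]
  take B:  [A object] + [B I K A object] + [B I K A object]
  take I:  [A object] + [I K A object] + [I K A object]
  take K:  [A object] + [K A object] + [K A object]
  take A:  [A object] + [A object] + [A object]
  take object:  [object] + [object] + [object]
MRO: J H G D B I K A object
super() in I.speak on a J instance goes to the class after I in J's MRO: K.

K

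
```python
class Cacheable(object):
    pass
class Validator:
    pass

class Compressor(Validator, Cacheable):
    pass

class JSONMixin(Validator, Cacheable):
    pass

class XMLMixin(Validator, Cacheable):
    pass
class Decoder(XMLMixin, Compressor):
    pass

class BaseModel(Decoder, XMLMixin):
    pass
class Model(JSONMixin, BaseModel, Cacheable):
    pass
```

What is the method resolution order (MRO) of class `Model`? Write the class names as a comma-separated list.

Model, JSONMixin, BaseModel, Decoder, XMLMixin, Compressor, Validator, Cacheable, object

L[Model] = Model + merge(L[JSONMixin], L[BaseModel], L[Cacheable], [JSONMixin BaseModel Cacheable])
  take JSONMixin:  [JSONMixin Validator Cacheable object] + [BaseModel Decoder XMLMixin Compressor Validator Cacheable object] + [Cacheable object] + [JSONMixin BaseModel Cacheable]
  take BaseModel:  [Validator Cacheable object] + [BaseModel Decoder XMLMixin Compressor Validator Cacheable object] + [Cacheable object] + [BaseModel Cacheable]
  take Decoder:  [Validator Cacheable object] + [Decoder XMLMixin Compressor Validator Cacheable object] + [Cacheable object] + [Cacheable]
  take XMLMixin:  [Validator Cacheable object] + [XMLMixin Compressor Validator Cacheable object] + [Cacheable object] + [Cacheable]
  take Compressor:  [Validator Cacheable object] + [Compressor Validator Cacheable object] + [Cacheable object] + [Cacheable]
  take Validator:  [Validator Cacheable object] + [Validator Cacheable object] + [Cacheable object] + [Cacheable]
  take Cacheable:  [Cacheable object] + [Cacheable object] + [Cacheable object] + [Cacheable]
  take object:  [object] + [object] + [object]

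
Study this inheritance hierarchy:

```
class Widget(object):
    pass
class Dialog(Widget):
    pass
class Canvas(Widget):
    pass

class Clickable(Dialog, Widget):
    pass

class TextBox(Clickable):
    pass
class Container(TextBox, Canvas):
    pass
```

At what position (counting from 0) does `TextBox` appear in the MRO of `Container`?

L[Container] = Container + merge(L[TextBox], L[Canvas], [TextBox Canvas])
  take TextBox:  [TextBox Clickable Dialog Widget object] + [Canvas Widget object] + [TextBox Canvas]
  take Clickable:  [Clickable Dialog Widget object] + [Canvas Widget object] + [Canvas]
  take Dialog:  [Dialog Widget object] + [Canvas Widget object] + [Canvas]
  take Canvas:  [Widget object] + [Canvas Widget object] + [Canvas]
  take Widget:  [Widget object] + [Widget object]
  take object:  [object] + [object]
MRO: Container TextBox Clickable Dialog Canvas Widget object
TextBox sits at index 1.

1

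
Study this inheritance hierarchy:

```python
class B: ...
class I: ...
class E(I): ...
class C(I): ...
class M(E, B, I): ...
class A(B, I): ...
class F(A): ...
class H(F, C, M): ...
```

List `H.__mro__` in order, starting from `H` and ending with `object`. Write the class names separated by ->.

H -> F -> A -> C -> M -> E -> B -> I -> object

L[H] = H + merge(L[F], L[C], L[M], [F C M])
  take F:  [F A B I object] + [C I object] + [M E B I object] + [F C M]
  take A:  [A B I object] + [C I object] + [M E B I object] + [C M]
  take C:  [B I object] + [C I object] + [M E B I object] + [C M]
  take M:  [B I object] + [I object] + [M E B I object] + [M]
  take E:  [B I object] + [I object] + [E B I object]
  take B:  [B I object] + [I object] + [B I object]
  take I:  [I object] + [I object] + [I object]
  take object:  [object] + [object] + [object]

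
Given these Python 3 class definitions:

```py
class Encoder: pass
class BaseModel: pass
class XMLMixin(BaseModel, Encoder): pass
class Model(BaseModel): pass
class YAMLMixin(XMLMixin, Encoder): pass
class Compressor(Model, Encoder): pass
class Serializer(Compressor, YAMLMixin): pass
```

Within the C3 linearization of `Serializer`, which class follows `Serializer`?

L[Serializer] = Serializer + merge(L[Compressor], L[YAMLMixin], [Compressor YAMLMixin])
  take Compressor:  [Compressor Model BaseModel Encoder object] + [YAMLMixin XMLMixin BaseModel Encoder object] + [Compressor YAMLMixin]
  take Model:  [Model BaseModel Encoder object] + [YAMLMixin XMLMixin BaseModel Encoder object] + [YAMLMixin]
  take YAMLMixin:  [BaseModel Encoder object] + [YAMLMixin XMLMixin BaseModel Encoder object] + [YAMLMixin]
  take XMLMixin:  [BaseModel Encoder object] + [XMLMixin BaseModel Encoder object]
  take BaseModel:  [BaseModel Encoder object] + [BaseModel Encoder object]
  take Encoder:  [Encoder object] + [Encoder object]
  take object:  [object] + [object]
MRO: Serializer Compressor Model YAMLMixin XMLMixin BaseModel Encoder object
Serializer is at position 0; next is Compressor.

Compressor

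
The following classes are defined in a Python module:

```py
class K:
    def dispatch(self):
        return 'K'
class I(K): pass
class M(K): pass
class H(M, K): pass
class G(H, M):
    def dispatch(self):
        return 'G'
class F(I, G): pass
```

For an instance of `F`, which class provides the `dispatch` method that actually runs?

L[F] = F + merge(L[I], L[G], [I G])
  take I:  [I K object] + [G H M K object] + [I G]
  take G:  [K object] + [G H M K object] + [G]
  take H:  [K object] + [H M K object]
  take M:  [K object] + [M K object]
  take K:  [K object] + [K object]
  take object:  [object] + [object]
MRO: F I G H M K object
dispatch is defined in: G, K. First along the MRO is G.

G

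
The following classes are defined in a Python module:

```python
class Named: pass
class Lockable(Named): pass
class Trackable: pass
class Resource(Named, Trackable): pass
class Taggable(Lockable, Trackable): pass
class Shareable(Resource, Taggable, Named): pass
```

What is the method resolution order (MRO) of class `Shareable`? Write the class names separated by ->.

L[Shareable] = Shareable + merge(L[Resource], L[Taggable], L[Named], [Resource Taggable Named])
  take Resource:  [Resource Named Trackable object] + [Taggable Lockable Named Trackable object] + [Named object] + [Resource Taggable Named]
  take Taggable:  [Named Trackable object] + [Taggable Lockable Named Trackable object] + [Named object] + [Taggable Named]
  take Lockable:  [Named Trackable object] + [Lockable Named Trackable object] + [Named object] + [Named]
  take Named:  [Named Trackable object] + [Named Trackable object] + [Named object] + [Named]
  take Trackable:  [Trackable object] + [Trackable object] + [object]
  take object:  [object] + [object] + [object]

Shareable -> Resource -> Taggable -> Lockable -> Named -> Trackable -> object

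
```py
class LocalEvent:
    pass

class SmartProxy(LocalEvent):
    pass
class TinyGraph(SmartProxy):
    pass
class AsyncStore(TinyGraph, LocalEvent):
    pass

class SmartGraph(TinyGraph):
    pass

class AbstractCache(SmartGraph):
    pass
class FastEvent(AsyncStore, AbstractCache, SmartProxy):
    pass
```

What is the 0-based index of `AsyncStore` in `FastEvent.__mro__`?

1

L[FastEvent] = FastEvent + merge(L[AsyncStore], L[AbstractCache], L[SmartProxy], [AsyncStore AbstractCache SmartProxy])
  take AsyncStore:  [AsyncStore TinyGraph SmartProxy LocalEvent object] + [AbstractCache SmartGraph TinyGraph SmartProxy LocalEvent object] + [SmartProxy LocalEvent object] + [AsyncStore AbstractCache SmartProxy]
  take AbstractCache:  [TinyGraph SmartProxy LocalEvent object] + [AbstractCache SmartGraph TinyGraph SmartProxy LocalEvent object] + [SmartProxy LocalEvent object] + [AbstractCache SmartProxy]
  take SmartGraph:  [TinyGraph SmartProxy LocalEvent object] + [SmartGraph TinyGraph SmartProxy LocalEvent object] + [SmartProxy LocalEvent object] + [SmartProxy]
  take TinyGraph:  [TinyGraph SmartProxy LocalEvent object] + [TinyGraph SmartProxy LocalEvent object] + [SmartProxy LocalEvent object] + [SmartProxy]
  take SmartProxy:  [SmartProxy LocalEvent object] + [SmartProxy LocalEvent object] + [SmartProxy LocalEvent object] + [SmartProxy]
  take LocalEvent:  [LocalEvent object] + [LocalEvent object] + [LocalEvent object]
  take object:  [object] + [object] + [object]
MRO: FastEvent AsyncStore AbstractCache SmartGraph TinyGraph SmartProxy LocalEvent object
AsyncStore sits at index 1.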